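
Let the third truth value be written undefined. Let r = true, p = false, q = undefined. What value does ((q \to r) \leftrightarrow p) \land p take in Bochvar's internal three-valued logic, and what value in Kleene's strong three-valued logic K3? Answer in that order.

undefined; false

In Bochvar's internal three-valued logic: q \to r = undefined \to true = undefined  [any arg is the third value ⇒ result is the third value]
(q \to r) \leftrightarrow p = undefined \leftrightarrow false = undefined
((q \to r) \leftrightarrow p) \land p = undefined \land false = undefined
In Kleene's strong three-valued logic K3: q \to r = undefined \to true = true
(q \to r) \leftrightarrow p = true \leftrightarrow false = false
((q \to r) \leftrightarrow p) \land p = false \land false = false
They differ because Bochvar's internal three-valued logic and Kleene's strong three-valued logic K3 treat undefined differently under the binary connectives.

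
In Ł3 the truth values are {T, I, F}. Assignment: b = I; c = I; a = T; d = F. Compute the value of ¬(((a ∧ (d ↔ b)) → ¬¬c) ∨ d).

F

d ↔ b = F ↔ I = I
a ∧ (d ↔ b) = T ∧ I = I
¬c = ¬I = I
¬¬c = ¬I = I
(a ∧ (d ↔ b)) → ¬¬c = I → I = T
((a ∧ (d ↔ b)) → ¬¬c) ∨ d = T ∨ F = T
¬(((a ∧ (d ↔ b)) → ¬¬c) ∨ d) = ¬T = F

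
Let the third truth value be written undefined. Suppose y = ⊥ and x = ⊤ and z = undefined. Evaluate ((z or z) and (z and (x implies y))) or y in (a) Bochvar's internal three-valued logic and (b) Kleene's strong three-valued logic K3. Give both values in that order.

undefined; ⊥

In Bochvar's internal three-valued logic: z or z = undefined or undefined = undefined
x implies y = ⊤ implies ⊥ = ⊥
z and (x implies y) = undefined and ⊥ = undefined
(z or z) and (z and (x implies y)) = undefined and undefined = undefined
((z or z) and (z and (x implies y))) or y = undefined or ⊥ = undefined
In Kleene's strong three-valued logic K3: z or z = undefined or undefined = undefined
x implies y = ⊤ implies ⊥ = ⊥
z and (x implies y) = undefined and ⊥ = ⊥
(z or z) and (z and (x implies y)) = undefined and ⊥ = ⊥
((z or z) and (z and (x implies y))) or y = ⊥ or ⊥ = ⊥
They differ because Bochvar's internal three-valued logic and Kleene's strong three-valued logic K3 treat undefined differently under the binary connectives.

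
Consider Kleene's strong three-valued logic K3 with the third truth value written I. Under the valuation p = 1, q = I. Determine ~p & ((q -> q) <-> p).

0

~p = ~1 = 0
q -> q = I -> I = I  [~I | I]
(q -> q) <-> p = I <-> 1 = I
~p & ((q -> q) <-> p) = 0 & I = 0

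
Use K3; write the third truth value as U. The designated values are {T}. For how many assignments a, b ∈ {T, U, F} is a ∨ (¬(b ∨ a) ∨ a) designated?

4

Designated under: (a=T, b=T); (a=T, b=U); (a=T, b=F); (a=F, b=F).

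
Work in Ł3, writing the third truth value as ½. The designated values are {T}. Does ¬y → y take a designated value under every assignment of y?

Countermodel: y=F gives F, which is not designated.

No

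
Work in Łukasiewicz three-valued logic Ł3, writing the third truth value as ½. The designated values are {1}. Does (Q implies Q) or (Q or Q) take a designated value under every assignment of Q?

Yes

Every assignment of Q over {1, ½, 0} gives a value in {1}.
In particular, with Q=½: (Q implies Q) or (Q or Q) = 1.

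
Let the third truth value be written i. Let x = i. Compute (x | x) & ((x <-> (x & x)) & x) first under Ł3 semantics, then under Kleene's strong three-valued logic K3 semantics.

i; i

In Ł3: x | x = i | i = i
x & x = i & i = i
x <-> (x & x) = i <-> i = True  [1 − |½−½|]
(x <-> (x & x)) & x = True & i = i
(x | x) & ((x <-> (x & x)) & x) = i & i = i
In Kleene's strong three-valued logic K3: x | x = i | i = i
x & x = i & i = i
x <-> (x & x) = i <-> i = i
(x <-> (x & x)) & x = i & i = i
(x | x) & ((x <-> (x & x)) & x) = i & i = i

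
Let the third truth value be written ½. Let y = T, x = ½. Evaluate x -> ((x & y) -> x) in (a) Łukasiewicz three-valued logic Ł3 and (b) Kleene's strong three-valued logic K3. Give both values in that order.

T; ½

In Łukasiewicz three-valued logic Ł3: x & y = ½ & T = ½
(x & y) -> x = ½ -> ½ = T
x -> ((x & y) -> x) = ½ -> T = T
In Kleene's strong three-valued logic K3: x & y = ½ & T = ½
(x & y) -> x = ½ -> ½ = ½  [~½ | ½]
x -> ((x & y) -> x) = ½ -> ½ = ½
They differ because Łukasiewicz three-valued logic Ł3 and Kleene's strong three-valued logic K3 treat ½ differently under implication.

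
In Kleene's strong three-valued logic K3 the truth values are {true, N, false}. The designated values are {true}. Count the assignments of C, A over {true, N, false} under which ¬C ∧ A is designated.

1

Designated under: (C=false, A=true).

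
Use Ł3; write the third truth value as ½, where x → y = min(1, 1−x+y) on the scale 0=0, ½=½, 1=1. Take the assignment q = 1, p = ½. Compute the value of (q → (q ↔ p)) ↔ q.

½

q ↔ p = 1 ↔ ½ = ½  [1 − |1−½|]
q → (q ↔ p) = 1 → ½ = ½
(q → (q ↔ p)) ↔ q = ½ ↔ 1 = ½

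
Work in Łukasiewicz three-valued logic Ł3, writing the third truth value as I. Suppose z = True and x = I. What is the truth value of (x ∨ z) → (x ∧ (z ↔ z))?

I

x ∨ z = I ∨ True = True
z ↔ z = True ↔ True = True
x ∧ (z ↔ z) = I ∧ True = I
(x ∨ z) → (x ∧ (z ↔ z)) = True → I = I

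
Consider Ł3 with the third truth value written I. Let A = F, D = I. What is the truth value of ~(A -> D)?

A -> D = F -> I = T
~(A -> D) = ~T = F

F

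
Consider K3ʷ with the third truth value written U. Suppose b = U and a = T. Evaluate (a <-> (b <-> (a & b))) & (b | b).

a & b = T & U = U
b <-> (a & b) = U <-> U = U
a <-> (b <-> (a & b)) = T <-> U = U
b | b = U | U = U
(a <-> (b <-> (a & b))) & (b | b) = U & U = U

U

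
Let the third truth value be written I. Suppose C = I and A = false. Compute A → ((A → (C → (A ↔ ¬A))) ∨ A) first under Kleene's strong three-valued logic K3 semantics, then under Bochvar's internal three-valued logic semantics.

true; I

In Kleene's strong three-valued logic K3: ¬A = ¬false = true
A ↔ ¬A = false ↔ true = false
C → (A ↔ ¬A) = I → false = I
A → (C → (A ↔ ¬A)) = false → I = true
(A → (C → (A ↔ ¬A))) ∨ A = true ∨ false = true
A → ((A → (C → (A ↔ ¬A))) ∨ A) = false → true = true
In Bochvar's internal three-valued logic: ¬A = ¬false = true
A ↔ ¬A = false ↔ true = false
C → (A ↔ ¬A) = I → false = I  [any arg is the third value ⇒ result is the third value]
A → (C → (A ↔ ¬A)) = false → I = I
(A → (C → (A ↔ ¬A))) ∨ A = I ∨ false = I
A → ((A → (C → (A ↔ ¬A))) ∨ A) = false → I = I
They differ because Kleene's strong three-valued logic K3 and Bochvar's internal three-valued logic treat I differently under the binary connectives.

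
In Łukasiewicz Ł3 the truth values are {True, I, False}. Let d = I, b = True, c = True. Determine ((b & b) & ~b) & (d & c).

b & b = True & True = True
~b = ~True = False
(b & b) & ~b = True & False = False
d & c = I & True = I
((b & b) & ~b) & (d & c) = False & I = False

False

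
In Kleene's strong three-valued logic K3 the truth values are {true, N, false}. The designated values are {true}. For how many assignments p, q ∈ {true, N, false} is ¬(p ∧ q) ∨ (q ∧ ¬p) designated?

Of the 9 assignments, 5 give a value in {true}.

5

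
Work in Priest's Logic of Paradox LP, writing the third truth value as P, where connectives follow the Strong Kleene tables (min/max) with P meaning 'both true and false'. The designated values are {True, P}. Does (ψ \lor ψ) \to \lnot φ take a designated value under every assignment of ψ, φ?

No

Countermodel: ψ=True, φ=True gives False, which is not designated.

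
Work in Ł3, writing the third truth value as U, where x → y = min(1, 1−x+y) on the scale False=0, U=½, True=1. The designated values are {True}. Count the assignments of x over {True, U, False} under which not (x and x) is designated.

1

x=True: False ·
x=U: U ·
x=False: True ✓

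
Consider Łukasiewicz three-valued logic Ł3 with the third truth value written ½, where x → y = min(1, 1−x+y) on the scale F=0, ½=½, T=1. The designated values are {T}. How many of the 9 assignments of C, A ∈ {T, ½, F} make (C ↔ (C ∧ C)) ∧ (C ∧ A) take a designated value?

Designated under: (C=T, A=T).

1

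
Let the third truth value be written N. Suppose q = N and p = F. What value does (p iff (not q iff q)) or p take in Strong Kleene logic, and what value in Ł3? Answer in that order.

In Strong Kleene logic: not q = not N = N
not q iff q = N iff N = N
p iff (not q iff q) = F iff N = N
(p iff (not q iff q)) or p = N or F = N
In Ł3: not q = not N = N
not q iff q = N iff N = T  [1 − |½−½|]
p iff (not q iff q) = F iff T = F
(p iff (not q iff q)) or p = F or F = F
They differ because Strong Kleene logic and Ł3 treat N differently under implication.

N; F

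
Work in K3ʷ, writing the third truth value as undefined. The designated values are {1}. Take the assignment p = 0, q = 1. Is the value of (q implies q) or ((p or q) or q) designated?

q implies q = 1 implies 1 = 1
p or q = 0 or 1 = 1
(p or q) or q = 1 or 1 = 1
(q implies q) or ((p or q) or q) = 1 or 1 = 1
1 ∈ {1}.

Yes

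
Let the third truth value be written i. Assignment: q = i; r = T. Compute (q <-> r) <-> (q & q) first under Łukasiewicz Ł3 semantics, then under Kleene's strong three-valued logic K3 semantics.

T; i

In Łukasiewicz Ł3: q <-> r = i <-> T = i  [1 − |½−1|]
q & q = i & i = i
(q <-> r) <-> (q & q) = i <-> i = T
In Kleene's strong three-valued logic K3: q <-> r = i <-> T = i
q & q = i & i = i
(q <-> r) <-> (q & q) = i <-> i = i
They differ because Łukasiewicz Ł3 and Kleene's strong three-valued logic K3 treat i differently under implication.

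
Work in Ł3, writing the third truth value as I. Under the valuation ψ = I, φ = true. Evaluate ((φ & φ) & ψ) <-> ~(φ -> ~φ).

φ & φ = true & true = true
(φ & φ) & ψ = true & I = I
~φ = ~true = false
φ -> ~φ = true -> false = false
~(φ -> ~φ) = ~false = true
((φ & φ) & ψ) <-> ~(φ -> ~φ) = I <-> true = I  [1 − |½−1|]

I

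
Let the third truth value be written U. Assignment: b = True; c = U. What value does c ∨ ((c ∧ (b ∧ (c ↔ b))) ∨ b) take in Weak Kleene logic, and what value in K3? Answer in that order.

In Weak Kleene logic: c ↔ b = U ↔ True = U
b ∧ (c ↔ b) = True ∧ U = U
c ∧ (b ∧ (c ↔ b)) = U ∧ U = U
(c ∧ (b ∧ (c ↔ b))) ∨ b = U ∨ True = U
c ∨ ((c ∧ (b ∧ (c ↔ b))) ∨ b) = U ∨ U = U
In K3: c ↔ b = U ↔ True = U
b ∧ (c ↔ b) = True ∧ U = U
c ∧ (b ∧ (c ↔ b)) = U ∧ U = U
(c ∧ (b ∧ (c ↔ b))) ∨ b = U ∨ True = True
c ∨ ((c ∧ (b ∧ (c ↔ b))) ∨ b) = U ∨ True = True
They differ because Weak Kleene logic and K3 treat U differently under the binary connectives.

U; True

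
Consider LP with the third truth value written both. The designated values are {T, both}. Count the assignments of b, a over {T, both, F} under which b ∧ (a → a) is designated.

6

Of the 9 assignments, 6 give a value in {T, both}.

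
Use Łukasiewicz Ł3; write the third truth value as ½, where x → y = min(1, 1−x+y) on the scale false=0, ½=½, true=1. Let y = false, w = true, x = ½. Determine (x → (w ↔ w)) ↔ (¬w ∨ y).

false

w ↔ w = true ↔ true = true
x → (w ↔ w) = ½ → true = true  [min(1, 1−½+1)]
¬w = ¬true = false
¬w ∨ y = false ∨ false = false
(x → (w ↔ w)) ↔ (¬w ∨ y) = true ↔ false = false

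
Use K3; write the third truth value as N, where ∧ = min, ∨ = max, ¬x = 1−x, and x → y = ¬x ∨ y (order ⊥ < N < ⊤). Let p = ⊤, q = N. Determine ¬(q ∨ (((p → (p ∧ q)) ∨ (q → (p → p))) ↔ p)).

p ∧ q = ⊤ ∧ N = N
p → (p ∧ q) = ⊤ → N = N  [¬⊤ ∨ N]
p → p = ⊤ → ⊤ = ⊤
q → (p → p) = N → ⊤ = ⊤
(p → (p ∧ q)) ∨ (q → (p → p)) = N ∨ ⊤ = ⊤
((p → (p ∧ q)) ∨ (q → (p → p))) ↔ p = ⊤ ↔ ⊤ = ⊤
q ∨ (((p → (p ∧ q)) ∨ (q → (p → p))) ↔ p) = N ∨ ⊤ = ⊤
¬(q ∨ (((p → (p ∧ q)) ∨ (q → (p → p))) ↔ p)) = ¬⊤ = ⊥

⊥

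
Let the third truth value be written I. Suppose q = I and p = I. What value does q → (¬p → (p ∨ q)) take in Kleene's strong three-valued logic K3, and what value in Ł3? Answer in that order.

In Kleene's strong three-valued logic K3: ¬p = ¬I = I
p ∨ q = I ∨ I = I
¬p → (p ∨ q) = I → I = I
q → (¬p → (p ∨ q)) = I → I = I
In Ł3: ¬p = ¬I = I
p ∨ q = I ∨ I = I
¬p → (p ∨ q) = I → I = T  [min(1, 1−½+½)]
q → (¬p → (p ∨ q)) = I → T = T
They differ because Kleene's strong three-valued logic K3 and Ł3 treat I differently under implication.

I; T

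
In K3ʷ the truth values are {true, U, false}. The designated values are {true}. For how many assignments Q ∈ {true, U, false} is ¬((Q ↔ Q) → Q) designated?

Q=true: false ·
Q=U: U ·
Q=false: true ✓

1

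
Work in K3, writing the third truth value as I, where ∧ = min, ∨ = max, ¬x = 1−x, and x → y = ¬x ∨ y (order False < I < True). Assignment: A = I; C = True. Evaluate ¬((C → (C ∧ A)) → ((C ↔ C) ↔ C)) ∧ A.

False

C ∧ A = True ∧ I = I
C → (C ∧ A) = True → I = I  [¬True ∨ I]
C ↔ C = True ↔ True = True
(C ↔ C) ↔ C = True ↔ True = True
(C → (C ∧ A)) → ((C ↔ C) ↔ C) = I → True = True
¬((C → (C ∧ A)) → ((C ↔ C) ↔ C)) = ¬True = False
¬((C → (C ∧ A)) → ((C ↔ C) ↔ C)) ∧ A = False ∧ I = False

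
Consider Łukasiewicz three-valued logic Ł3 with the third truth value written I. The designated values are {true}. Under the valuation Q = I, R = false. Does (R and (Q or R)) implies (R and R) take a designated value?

Yes

Q or R = I or false = I
R and (Q or R) = false and I = false
R and R = false and false = false
(R and (Q or R)) implies (R and R) = false implies false = true
true ∈ {true}.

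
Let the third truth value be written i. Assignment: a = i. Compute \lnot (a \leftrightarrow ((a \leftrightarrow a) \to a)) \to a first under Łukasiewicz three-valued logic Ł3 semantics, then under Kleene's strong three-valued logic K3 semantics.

True; i

In Łukasiewicz three-valued logic Ł3: a \leftrightarrow a = i \leftrightarrow i = True
(a \leftrightarrow a) \to a = True \to i = i
a \leftrightarrow ((a \leftrightarrow a) \to a) = i \leftrightarrow i = True
\lnot (a \leftrightarrow ((a \leftrightarrow a) \to a)) = \lnot True = False
\lnot (a \leftrightarrow ((a \leftrightarrow a) \to a)) \to a = False \to i = True
In Kleene's strong three-valued logic K3: a \leftrightarrow a = i \leftrightarrow i = i
(a \leftrightarrow a) \to a = i \to i = i  [\lnot i \lor i]
a \leftrightarrow ((a \leftrightarrow a) \to a) = i \leftrightarrow i = i
\lnot (a \leftrightarrow ((a \leftrightarrow a) \to a)) = \lnot i = i
\lnot (a \leftrightarrow ((a \leftrightarrow a) \to a)) \to a = i \to i = i
They differ because Łukasiewicz three-valued logic Ł3 and Kleene's strong three-valued logic K3 treat i differently under implication.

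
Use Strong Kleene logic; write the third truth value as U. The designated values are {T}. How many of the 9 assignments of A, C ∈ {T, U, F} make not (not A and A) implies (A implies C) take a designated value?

5

Of the 9 assignments, 5 give a value in {T}.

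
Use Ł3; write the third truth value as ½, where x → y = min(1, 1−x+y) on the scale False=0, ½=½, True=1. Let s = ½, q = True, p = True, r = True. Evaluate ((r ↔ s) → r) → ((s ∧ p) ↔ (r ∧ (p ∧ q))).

r ↔ s = True ↔ ½ = ½  [1 − |1−½|]
(r ↔ s) → r = ½ → True = True
s ∧ p = ½ ∧ True = ½
p ∧ q = True ∧ True = True
r ∧ (p ∧ q) = True ∧ True = True
(s ∧ p) ↔ (r ∧ (p ∧ q)) = ½ ↔ True = ½
((r ↔ s) → r) → ((s ∧ p) ↔ (r ∧ (p ∧ q))) = True → ½ = ½

½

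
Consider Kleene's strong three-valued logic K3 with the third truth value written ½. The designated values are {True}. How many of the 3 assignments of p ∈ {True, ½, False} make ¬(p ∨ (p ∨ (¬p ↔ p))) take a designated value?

1

p=True: False ·
p=½: ½ ·
p=False: True ✓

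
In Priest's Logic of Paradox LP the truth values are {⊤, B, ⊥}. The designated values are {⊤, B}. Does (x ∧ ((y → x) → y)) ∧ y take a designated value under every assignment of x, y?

No

Countermodel: x=⊤, y=⊥ gives ⊥, which is not designated.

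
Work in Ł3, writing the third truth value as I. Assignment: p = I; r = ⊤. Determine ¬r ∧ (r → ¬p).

⊥

¬r = ¬⊤ = ⊥
¬p = ¬I = I
r → ¬p = ⊤ → I = I
¬r ∧ (r → ¬p) = ⊥ ∧ I = ⊥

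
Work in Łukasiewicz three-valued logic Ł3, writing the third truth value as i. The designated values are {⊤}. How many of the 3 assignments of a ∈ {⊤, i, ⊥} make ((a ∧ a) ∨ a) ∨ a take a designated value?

1

a=⊤: ⊤ ✓
a=i: i ·
a=⊥: ⊥ ·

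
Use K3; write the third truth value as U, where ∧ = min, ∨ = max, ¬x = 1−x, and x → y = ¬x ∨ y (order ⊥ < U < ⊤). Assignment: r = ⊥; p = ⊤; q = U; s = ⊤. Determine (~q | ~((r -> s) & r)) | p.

~q = ~U = U
r -> s = ⊥ -> ⊤ = ⊤
(r -> s) & r = ⊤ & ⊥ = ⊥
~((r -> s) & r) = ~⊥ = ⊤
~q | ~((r -> s) & r) = U | ⊤ = ⊤
(~q | ~((r -> s) & r)) | p = ⊤ | ⊤ = ⊤

⊤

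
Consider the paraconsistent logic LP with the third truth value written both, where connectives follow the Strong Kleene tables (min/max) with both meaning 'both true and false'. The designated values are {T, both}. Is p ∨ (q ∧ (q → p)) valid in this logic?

No

Countermodel: p=F, q=T gives F, which is not designated.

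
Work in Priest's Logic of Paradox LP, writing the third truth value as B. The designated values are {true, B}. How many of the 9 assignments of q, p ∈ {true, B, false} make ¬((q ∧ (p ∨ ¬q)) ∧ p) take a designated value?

Of the 9 assignments, 8 give a value in {true, B}.

8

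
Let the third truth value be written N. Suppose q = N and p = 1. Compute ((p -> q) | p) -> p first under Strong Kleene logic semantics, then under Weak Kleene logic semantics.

1; N

In Strong Kleene logic: p -> q = 1 -> N = N  [~1 | N]
(p -> q) | p = N | 1 = 1
((p -> q) | p) -> p = 1 -> 1 = 1
In Weak Kleene logic: p -> q = 1 -> N = N  [any arg is the third value ⇒ result is the third value]
(p -> q) | p = N | 1 = N
((p -> q) | p) -> p = N -> 1 = N
They differ because Strong Kleene logic and Weak Kleene logic treat N differently under the binary connectives.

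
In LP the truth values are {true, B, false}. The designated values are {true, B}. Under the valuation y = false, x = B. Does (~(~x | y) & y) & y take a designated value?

No

~x = ~B = B
~x | y = B | false = B
~(~x | y) = ~B = B
~(~x | y) & y = B & false = false
(~(~x | y) & y) & y = false & false = false
false ∉ {true, B}.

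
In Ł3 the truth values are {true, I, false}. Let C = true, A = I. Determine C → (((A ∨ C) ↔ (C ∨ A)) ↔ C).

A ∨ C = I ∨ true = true
C ∨ A = true ∨ I = true
(A ∨ C) ↔ (C ∨ A) = true ↔ true = true
((A ∨ C) ↔ (C ∨ A)) ↔ C = true ↔ true = true
C → (((A ∨ C) ↔ (C ∨ A)) ↔ C) = true → true = true

true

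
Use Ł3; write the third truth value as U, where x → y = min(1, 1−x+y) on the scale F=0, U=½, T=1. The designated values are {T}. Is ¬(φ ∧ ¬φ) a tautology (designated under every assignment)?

No

Countermodel: φ=U gives U, which is not designated.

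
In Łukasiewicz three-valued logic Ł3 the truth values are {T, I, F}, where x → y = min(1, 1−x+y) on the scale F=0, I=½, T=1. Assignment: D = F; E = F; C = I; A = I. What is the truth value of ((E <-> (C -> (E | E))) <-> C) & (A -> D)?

I

E | E = F | F = F
C -> (E | E) = I -> F = I  [min(1, 1−½+0)]
E <-> (C -> (E | E)) = F <-> I = I
(E <-> (C -> (E | E))) <-> C = I <-> I = T
A -> D = I -> F = I
((E <-> (C -> (E | E))) <-> C) & (A -> D) = T & I = I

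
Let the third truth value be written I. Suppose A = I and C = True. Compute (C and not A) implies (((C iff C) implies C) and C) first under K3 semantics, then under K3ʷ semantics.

In K3: not A = not I = I
C and not A = True and I = I
C iff C = True iff True = True
(C iff C) implies C = True implies True = True
((C iff C) implies C) and C = True and True = True
(C and not A) implies (((C iff C) implies C) and C) = I implies True = True  [not I or True]
In K3ʷ: not A = not I = I
C and not A = True and I = I
C iff C = True iff True = True
(C iff C) implies C = True implies True = True
((C iff C) implies C) and C = True and True = True
(C and not A) implies (((C iff C) implies C) and C) = I implies True = I  [any arg is the third value ⇒ result is the third value]
They differ because K3 and K3ʷ treat I differently under the binary connectives.

True; I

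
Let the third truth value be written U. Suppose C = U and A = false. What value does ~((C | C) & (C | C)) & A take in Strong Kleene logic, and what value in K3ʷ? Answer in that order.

false; U

In Strong Kleene logic: C | C = U | U = U
C | C = U | U = U
(C | C) & (C | C) = U & U = U
~((C | C) & (C | C)) = ~U = U
~((C | C) & (C | C)) & A = U & false = false
In K3ʷ: C | C = U | U = U
C | C = U | U = U
(C | C) & (C | C) = U & U = U
~((C | C) & (C | C)) = ~U = U
~((C | C) & (C | C)) & A = U & false = U
They differ because Strong Kleene logic and K3ʷ treat U differently under the binary connectives.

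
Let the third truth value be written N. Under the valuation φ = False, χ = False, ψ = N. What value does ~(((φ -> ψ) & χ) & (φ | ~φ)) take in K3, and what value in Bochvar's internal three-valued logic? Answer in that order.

In K3: φ -> ψ = False -> N = True  [~False | N]
(φ -> ψ) & χ = True & False = False
~φ = ~False = True
φ | ~φ = False | True = True
((φ -> ψ) & χ) & (φ | ~φ) = False & True = False
~(((φ -> ψ) & χ) & (φ | ~φ)) = ~False = True
In Bochvar's internal three-valued logic: φ -> ψ = False -> N = N
(φ -> ψ) & χ = N & False = N
~φ = ~False = True
φ | ~φ = False | True = True
((φ -> ψ) & χ) & (φ | ~φ) = N & True = N
~(((φ -> ψ) & χ) & (φ | ~φ)) = ~N = N
They differ because K3 and Bochvar's internal three-valued logic treat N differently under the binary connectives.

True; N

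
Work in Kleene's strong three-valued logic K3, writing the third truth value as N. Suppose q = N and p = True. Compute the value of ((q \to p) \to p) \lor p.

True

q \to p = N \to True = True  [\lnot N \lor True]
(q \to p) \to p = True \to True = True
((q \to p) \to p) \lor p = True \lor True = True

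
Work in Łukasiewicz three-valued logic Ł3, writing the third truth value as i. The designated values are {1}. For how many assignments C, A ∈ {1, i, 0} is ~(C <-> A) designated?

2

Designated under: (C=1, A=0); (C=0, A=1).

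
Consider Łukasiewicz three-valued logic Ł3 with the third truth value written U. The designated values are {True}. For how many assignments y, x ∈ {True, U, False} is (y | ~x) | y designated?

Of the 9 assignments, 5 give a value in {True}.

5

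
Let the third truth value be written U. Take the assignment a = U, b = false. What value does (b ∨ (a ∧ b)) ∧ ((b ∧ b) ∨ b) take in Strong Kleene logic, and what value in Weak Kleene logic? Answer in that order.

false; U

In Strong Kleene logic: a ∧ b = U ∧ false = false
b ∨ (a ∧ b) = false ∨ false = false
b ∧ b = false ∧ false = false
(b ∧ b) ∨ b = false ∨ false = false
(b ∨ (a ∧ b)) ∧ ((b ∧ b) ∨ b) = false ∧ false = false
In Weak Kleene logic: a ∧ b = U ∧ false = U
b ∨ (a ∧ b) = false ∨ U = U
b ∧ b = false ∧ false = false
(b ∧ b) ∨ b = false ∨ false = false
(b ∨ (a ∧ b)) ∧ ((b ∧ b) ∨ b) = U ∧ false = U
They differ because Strong Kleene logic and Weak Kleene logic treat U differently under the binary connectives.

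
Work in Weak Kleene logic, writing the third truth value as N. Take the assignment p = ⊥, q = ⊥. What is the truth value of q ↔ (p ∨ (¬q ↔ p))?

⊤

¬q = ¬⊥ = ⊤
¬q ↔ p = ⊤ ↔ ⊥ = ⊥
p ∨ (¬q ↔ p) = ⊥ ∨ ⊥ = ⊥
q ↔ (p ∨ (¬q ↔ p)) = ⊥ ↔ ⊥ = ⊤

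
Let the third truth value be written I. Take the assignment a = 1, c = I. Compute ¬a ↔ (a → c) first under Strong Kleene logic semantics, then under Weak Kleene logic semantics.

I; I

In Strong Kleene logic: ¬a = ¬1 = 0
a → c = 1 → I = I  [¬1 ∨ I]
¬a ↔ (a → c) = 0 ↔ I = I
In Weak Kleene logic: ¬a = ¬1 = 0
a → c = 1 → I = I  [any arg is the third value ⇒ result is the third value]
¬a ↔ (a → c) = 0 ↔ I = I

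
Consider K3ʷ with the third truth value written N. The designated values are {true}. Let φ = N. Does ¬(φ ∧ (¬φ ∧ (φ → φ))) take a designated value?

¬φ = ¬N = N
φ → φ = N → N = N  [any arg is the third value ⇒ result is the third value]
¬φ ∧ (φ → φ) = N ∧ N = N
φ ∧ (¬φ ∧ (φ → φ)) = N ∧ N = N
¬(φ ∧ (¬φ ∧ (φ → φ))) = ¬N = N
N ∉ {true}.

No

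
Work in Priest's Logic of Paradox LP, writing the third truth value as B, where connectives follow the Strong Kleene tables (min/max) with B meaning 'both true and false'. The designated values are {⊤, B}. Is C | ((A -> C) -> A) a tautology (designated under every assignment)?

Countermodel: C=⊥, A=⊥ gives ⊥, which is not designated.

No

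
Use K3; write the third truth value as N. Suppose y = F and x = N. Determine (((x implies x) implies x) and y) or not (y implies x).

F

x implies x = N implies N = N  [not N or N]
(x implies x) implies x = N implies N = N
((x implies x) implies x) and y = N and F = F
y implies x = F implies N = T
not (y implies x) = not T = F
(((x implies x) implies x) and y) or not (y implies x) = F or F = F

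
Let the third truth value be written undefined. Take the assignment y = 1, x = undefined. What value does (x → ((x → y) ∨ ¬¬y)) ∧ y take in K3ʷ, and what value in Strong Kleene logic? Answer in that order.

In K3ʷ: x → y = undefined → 1 = undefined  [any arg is the third value ⇒ result is the third value]
¬y = ¬1 = 0
¬¬y = ¬0 = 1
(x → y) ∨ ¬¬y = undefined ∨ 1 = undefined
x → ((x → y) ∨ ¬¬y) = undefined → undefined = undefined
(x → ((x → y) ∨ ¬¬y)) ∧ y = undefined ∧ 1 = undefined
In Strong Kleene logic: x → y = undefined → 1 = 1  [¬undefined ∨ 1]
¬y = ¬1 = 0
¬¬y = ¬0 = 1
(x → y) ∨ ¬¬y = 1 ∨ 1 = 1
x → ((x → y) ∨ ¬¬y) = undefined → 1 = 1
(x → ((x → y) ∨ ¬¬y)) ∧ y = 1 ∧ 1 = 1
They differ because K3ʷ and Strong Kleene logic treat undefined differently under the binary connectives.

undefined; 1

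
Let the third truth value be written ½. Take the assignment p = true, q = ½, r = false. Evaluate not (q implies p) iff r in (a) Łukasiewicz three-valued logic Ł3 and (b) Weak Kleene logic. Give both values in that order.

In Łukasiewicz three-valued logic Ł3: q implies p = ½ implies true = true
not (q implies p) = not true = false
not (q implies p) iff r = false iff false = true
In Weak Kleene logic: q implies p = ½ implies true = ½
not (q implies p) = not ½ = ½
not (q implies p) iff r = ½ iff false = ½
They differ because Łukasiewicz three-valued logic Ł3 and Weak Kleene logic treat ½ differently under the binary connectives.

true; ½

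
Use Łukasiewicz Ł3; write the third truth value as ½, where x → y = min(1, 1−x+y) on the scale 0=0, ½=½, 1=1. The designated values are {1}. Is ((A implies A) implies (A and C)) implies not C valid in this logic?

Countermodel: A=1, C=1 gives 0, which is not designated.

No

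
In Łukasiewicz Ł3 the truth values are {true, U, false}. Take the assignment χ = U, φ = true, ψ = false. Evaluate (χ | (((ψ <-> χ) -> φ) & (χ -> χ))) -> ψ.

false

ψ <-> χ = false <-> U = U  [1 − |0−½|]
(ψ <-> χ) -> φ = U -> true = true
χ -> χ = U -> U = true
((ψ <-> χ) -> φ) & (χ -> χ) = true & true = true
χ | (((ψ <-> χ) -> φ) & (χ -> χ)) = U | true = true
(χ | (((ψ <-> χ) -> φ) & (χ -> χ))) -> ψ = true -> false = false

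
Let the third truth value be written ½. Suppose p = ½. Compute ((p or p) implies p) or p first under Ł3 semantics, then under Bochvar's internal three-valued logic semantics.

In Ł3: p or p = ½ or ½ = ½
(p or p) implies p = ½ implies ½ = 1
((p or p) implies p) or p = 1 or ½ = 1
In Bochvar's internal three-valued logic: p or p = ½ or ½ = ½
(p or p) implies p = ½ implies ½ = ½
((p or p) implies p) or p = ½ or ½ = ½
They differ because Ł3 and Bochvar's internal three-valued logic treat ½ differently under the binary connectives.

1; ½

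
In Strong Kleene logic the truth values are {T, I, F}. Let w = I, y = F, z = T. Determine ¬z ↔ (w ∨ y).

I

¬z = ¬T = F
w ∨ y = I ∨ F = I
¬z ↔ (w ∨ y) = F ↔ I = I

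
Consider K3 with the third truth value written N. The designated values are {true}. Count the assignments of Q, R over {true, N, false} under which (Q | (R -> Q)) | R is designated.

7

Of the 9 assignments, 7 give a value in {true}.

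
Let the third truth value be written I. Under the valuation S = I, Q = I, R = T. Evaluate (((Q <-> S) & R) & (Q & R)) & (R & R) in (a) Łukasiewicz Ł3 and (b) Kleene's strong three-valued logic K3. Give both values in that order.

I; I

In Łukasiewicz Ł3: Q <-> S = I <-> I = T  [1 − |½−½|]
(Q <-> S) & R = T & T = T
Q & R = I & T = I
((Q <-> S) & R) & (Q & R) = T & I = I
R & R = T & T = T
(((Q <-> S) & R) & (Q & R)) & (R & R) = I & T = I
In Kleene's strong three-valued logic K3: Q <-> S = I <-> I = I
(Q <-> S) & R = I & T = I
Q & R = I & T = I
((Q <-> S) & R) & (Q & R) = I & I = I
R & R = T & T = T
(((Q <-> S) & R) & (Q & R)) & (R & R) = I & T = I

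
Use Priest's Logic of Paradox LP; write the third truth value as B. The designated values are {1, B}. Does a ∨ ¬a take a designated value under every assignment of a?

Yes

Every assignment of a over {1, B, 0} gives a value in {1, B}.
In particular, with a=B: a ∨ ¬a = B.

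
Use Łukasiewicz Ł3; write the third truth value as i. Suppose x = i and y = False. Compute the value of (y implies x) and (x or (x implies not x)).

True

y implies x = False implies i = True  [min(1, 1−0+½)]
not x = not i = i
x implies not x = i implies i = True
x or (x implies not x) = i or True = True
(y implies x) and (x or (x implies not x)) = True and True = True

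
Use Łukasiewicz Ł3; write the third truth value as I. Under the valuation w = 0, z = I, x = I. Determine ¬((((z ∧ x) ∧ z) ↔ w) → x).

0

z ∧ x = I ∧ I = I
(z ∧ x) ∧ z = I ∧ I = I
((z ∧ x) ∧ z) ↔ w = I ↔ 0 = I  [1 − |½−0|]
(((z ∧ x) ∧ z) ↔ w) → x = I → I = 1
¬((((z ∧ x) ∧ z) ↔ w) → x) = ¬1 = 0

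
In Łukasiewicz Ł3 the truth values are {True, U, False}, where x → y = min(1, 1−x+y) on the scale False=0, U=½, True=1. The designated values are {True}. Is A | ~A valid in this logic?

Countermodel: A=U gives U, which is not designated.

No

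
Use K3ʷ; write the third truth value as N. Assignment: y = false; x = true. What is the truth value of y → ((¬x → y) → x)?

true

¬x = ¬true = false
¬x → y = false → false = true
(¬x → y) → x = true → true = true
y → ((¬x → y) → x) = false → true = true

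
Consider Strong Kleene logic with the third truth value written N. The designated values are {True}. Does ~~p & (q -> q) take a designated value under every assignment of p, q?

No

Countermodel: p=True, q=N gives N, which is not designated.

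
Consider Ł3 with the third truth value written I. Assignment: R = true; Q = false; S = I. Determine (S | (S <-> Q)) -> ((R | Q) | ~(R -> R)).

true

S <-> Q = I <-> false = I  [1 − |½−0|]
S | (S <-> Q) = I | I = I
R | Q = true | false = true
R -> R = true -> true = true
~(R -> R) = ~true = false
(R | Q) | ~(R -> R) = true | false = true
(S | (S <-> Q)) -> ((R | Q) | ~(R -> R)) = I -> true = true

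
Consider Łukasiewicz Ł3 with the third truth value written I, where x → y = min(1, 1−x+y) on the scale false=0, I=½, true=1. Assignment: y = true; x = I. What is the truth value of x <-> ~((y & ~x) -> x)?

I

~x = ~I = I
y & ~x = true & I = I
(y & ~x) -> x = I -> I = true  [min(1, 1−½+½)]
~((y & ~x) -> x) = ~true = false
x <-> ~((y & ~x) -> x) = I <-> false = I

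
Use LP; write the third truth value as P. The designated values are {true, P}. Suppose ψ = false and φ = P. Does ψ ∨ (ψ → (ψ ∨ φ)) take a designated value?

Yes

ψ ∨ φ = false ∨ P = P
ψ → (ψ ∨ φ) = false → P = true
ψ ∨ (ψ → (ψ ∨ φ)) = false ∨ true = true
true ∈ {true, P}.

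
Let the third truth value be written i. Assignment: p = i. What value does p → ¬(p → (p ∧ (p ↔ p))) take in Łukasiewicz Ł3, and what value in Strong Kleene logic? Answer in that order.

i; i

In Łukasiewicz Ł3: p ↔ p = i ↔ i = 1  [1 − |½−½|]
p ∧ (p ↔ p) = i ∧ 1 = i
p → (p ∧ (p ↔ p)) = i → i = 1
¬(p → (p ∧ (p ↔ p))) = ¬1 = 0
p → ¬(p → (p ∧ (p ↔ p))) = i → 0 = i
In Strong Kleene logic: p ↔ p = i ↔ i = i
p ∧ (p ↔ p) = i ∧ i = i
p → (p ∧ (p ↔ p)) = i → i = i
¬(p → (p ∧ (p ↔ p))) = ¬i = i
p → ¬(p → (p ∧ (p ↔ p))) = i → i = i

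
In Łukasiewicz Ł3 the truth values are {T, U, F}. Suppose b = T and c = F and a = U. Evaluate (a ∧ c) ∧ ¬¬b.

a ∧ c = U ∧ F = F
¬b = ¬T = F
¬¬b = ¬F = T
(a ∧ c) ∧ ¬¬b = F ∧ T = F

F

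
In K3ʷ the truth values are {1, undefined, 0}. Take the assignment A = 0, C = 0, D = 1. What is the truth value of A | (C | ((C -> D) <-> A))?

0

C -> D = 0 -> 1 = 1
(C -> D) <-> A = 1 <-> 0 = 0
C | ((C -> D) <-> A) = 0 | 0 = 0
A | (C | ((C -> D) <-> A)) = 0 | 0 = 0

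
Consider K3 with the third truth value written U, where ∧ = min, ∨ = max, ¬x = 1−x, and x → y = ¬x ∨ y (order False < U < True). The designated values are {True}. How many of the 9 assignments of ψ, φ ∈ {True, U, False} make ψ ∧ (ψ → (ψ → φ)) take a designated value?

1

Designated under: (ψ=True, φ=True).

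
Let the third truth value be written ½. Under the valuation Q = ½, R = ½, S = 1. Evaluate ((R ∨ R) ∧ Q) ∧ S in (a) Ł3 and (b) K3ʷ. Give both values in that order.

½; ½

In Ł3: R ∨ R = ½ ∨ ½ = ½
(R ∨ R) ∧ Q = ½ ∧ ½ = ½
((R ∨ R) ∧ Q) ∧ S = ½ ∧ 1 = ½
In K3ʷ: R ∨ R = ½ ∨ ½ = ½
(R ∨ R) ∧ Q = ½ ∧ ½ = ½
((R ∨ R) ∧ Q) ∧ S = ½ ∧ 1 = ½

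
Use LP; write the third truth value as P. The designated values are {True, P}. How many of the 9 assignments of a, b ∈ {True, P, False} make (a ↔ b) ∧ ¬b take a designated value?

5

Of the 9 assignments, 5 give a value in {True, P}.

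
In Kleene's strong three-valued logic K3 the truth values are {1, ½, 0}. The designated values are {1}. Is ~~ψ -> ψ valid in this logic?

No

Countermodel: ψ=½ gives ½, which is not designated.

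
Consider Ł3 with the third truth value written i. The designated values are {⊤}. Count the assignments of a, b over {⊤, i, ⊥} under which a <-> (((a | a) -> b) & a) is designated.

Of the 9 assignments, 7 give a value in {⊤}.

7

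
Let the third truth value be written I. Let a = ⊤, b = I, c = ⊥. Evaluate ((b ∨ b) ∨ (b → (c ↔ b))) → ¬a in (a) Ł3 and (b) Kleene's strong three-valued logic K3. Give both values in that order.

In Ł3: b ∨ b = I ∨ I = I
c ↔ b = ⊥ ↔ I = I  [1 − |0−½|]
b → (c ↔ b) = I → I = ⊤
(b ∨ b) ∨ (b → (c ↔ b)) = I ∨ ⊤ = ⊤
¬a = ¬⊤ = ⊥
((b ∨ b) ∨ (b → (c ↔ b))) → ¬a = ⊤ → ⊥ = ⊥
In Kleene's strong three-valued logic K3: b ∨ b = I ∨ I = I
c ↔ b = ⊥ ↔ I = I
b → (c ↔ b) = I → I = I  [¬I ∨ I]
(b ∨ b) ∨ (b → (c ↔ b)) = I ∨ I = I
¬a = ¬⊤ = ⊥
((b ∨ b) ∨ (b → (c ↔ b))) → ¬a = I → ⊥ = I
They differ because Ł3 and Kleene's strong three-valued logic K3 treat I differently under implication.

⊥; I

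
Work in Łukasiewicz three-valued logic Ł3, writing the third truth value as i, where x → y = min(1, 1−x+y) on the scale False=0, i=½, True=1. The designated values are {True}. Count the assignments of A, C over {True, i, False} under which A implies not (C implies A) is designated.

4

Designated under: (A=i, C=True); (A=False, C=True); (A=False, C=i); (A=False, C=False).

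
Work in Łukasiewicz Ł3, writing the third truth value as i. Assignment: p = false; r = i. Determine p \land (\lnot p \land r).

\lnot p = \lnot false = true
\lnot p \land r = true \land i = i
p \land (\lnot p \land r) = false \land i = false

false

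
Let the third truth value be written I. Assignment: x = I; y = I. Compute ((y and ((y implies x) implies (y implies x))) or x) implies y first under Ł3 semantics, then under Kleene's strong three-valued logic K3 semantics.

T; I

In Ł3: y implies x = I implies I = T  [min(1, 1−½+½)]
y implies x = I implies I = T
(y implies x) implies (y implies x) = T implies T = T
y and ((y implies x) implies (y implies x)) = I and T = I
(y and ((y implies x) implies (y implies x))) or x = I or I = I
((y and ((y implies x) implies (y implies x))) or x) implies y = I implies I = T
In Kleene's strong three-valued logic K3: y implies x = I implies I = I  [not I or I]
y implies x = I implies I = I
(y implies x) implies (y implies x) = I implies I = I
y and ((y implies x) implies (y implies x)) = I and I = I
(y and ((y implies x) implies (y implies x))) or x = I or I = I
((y and ((y implies x) implies (y implies x))) or x) implies y = I implies I = I
They differ because Ł3 and Kleene's strong three-valued logic K3 treat I differently under implication.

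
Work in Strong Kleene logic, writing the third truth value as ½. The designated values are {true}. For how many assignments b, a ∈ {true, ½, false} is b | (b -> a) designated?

Of the 9 assignments, 7 give a value in {true}.

7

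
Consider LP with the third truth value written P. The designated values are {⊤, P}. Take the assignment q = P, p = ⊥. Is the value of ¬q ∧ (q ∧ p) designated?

No

¬q = ¬P = P
q ∧ p = P ∧ ⊥ = ⊥
¬q ∧ (q ∧ p) = P ∧ ⊥ = ⊥
⊥ ∉ {⊤, P}.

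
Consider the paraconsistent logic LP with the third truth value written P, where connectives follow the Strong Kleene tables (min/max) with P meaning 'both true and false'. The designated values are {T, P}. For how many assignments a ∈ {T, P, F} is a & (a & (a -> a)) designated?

a=T: T ✓
a=P: P ✓
a=F: F ·

2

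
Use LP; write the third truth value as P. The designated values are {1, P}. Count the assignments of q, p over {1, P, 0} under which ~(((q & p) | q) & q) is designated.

Of the 9 assignments, 6 give a value in {1, P}.

6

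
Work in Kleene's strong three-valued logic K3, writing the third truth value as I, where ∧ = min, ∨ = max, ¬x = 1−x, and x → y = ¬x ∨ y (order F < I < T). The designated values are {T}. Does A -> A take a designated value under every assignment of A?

Countermodel: A=I gives I, which is not designated.

No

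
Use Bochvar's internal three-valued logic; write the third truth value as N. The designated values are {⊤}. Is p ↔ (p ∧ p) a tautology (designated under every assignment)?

No

Countermodel: p=N gives N, which is not designated.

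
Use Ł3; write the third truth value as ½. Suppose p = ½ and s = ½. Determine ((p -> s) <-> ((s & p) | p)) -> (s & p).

1

p -> s = ½ -> ½ = 1  [min(1, 1−½+½)]
s & p = ½ & ½ = ½
(s & p) | p = ½ | ½ = ½
(p -> s) <-> ((s & p) | p) = 1 <-> ½ = ½
s & p = ½ & ½ = ½
((p -> s) <-> ((s & p) | p)) -> (s & p) = ½ -> ½ = 1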